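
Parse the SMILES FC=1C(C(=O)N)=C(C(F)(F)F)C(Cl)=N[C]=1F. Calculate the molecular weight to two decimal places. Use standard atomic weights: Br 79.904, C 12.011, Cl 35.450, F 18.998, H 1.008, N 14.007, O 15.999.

First, the molecular formula is C7H2ClF5N2O (counting implicit H from valence).
  C: 7 × 12.011 = 84.077
  Cl: 1 × 35.450 = 35.450
  F: 5 × 18.998 = 94.990
  H: 2 × 1.008 = 2.016
  N: 2 × 14.007 = 28.014
  O: 1 × 15.999 = 15.999
Sum: 7×12.011 + 1×35.450 + 5×18.998 + 2×1.008 + 2×14.007 + 1×15.999 = 260.546 → 260.55 g/mol.

260.55 g/mol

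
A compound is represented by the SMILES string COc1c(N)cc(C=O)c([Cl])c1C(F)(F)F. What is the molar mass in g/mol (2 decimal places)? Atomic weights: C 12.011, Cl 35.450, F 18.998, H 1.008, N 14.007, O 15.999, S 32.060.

First, the molecular formula is C9H7ClF3NO2 (counting implicit H from valence).
  C: 9 × 12.011 = 108.099
  Cl: 1 × 35.450 = 35.450
  F: 3 × 18.998 = 56.994
  H: 7 × 1.008 = 7.056
  N: 1 × 14.007 = 14.007
  O: 2 × 15.999 = 31.998
Sum: 9×12.011 + 1×35.450 + 3×18.998 + 7×1.008 + 1×14.007 + 2×15.999 = 253.604 → 253.60 g/mol.

253.60 g/mol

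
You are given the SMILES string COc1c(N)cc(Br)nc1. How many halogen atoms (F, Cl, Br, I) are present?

Halogen atoms appear at heavy-atom position 8 (1×Br).
Other groups present: 1 ether, 1 primary amine.
Halogen count: 1.

1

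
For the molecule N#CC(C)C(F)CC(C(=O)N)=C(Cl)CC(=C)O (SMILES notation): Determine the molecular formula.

C11H14ClFN2O2

Walk through each heavy atom and fill implicit hydrogens from standard valence (C 4, N 3, O 2, S 2, halogen 1):
  atom 1: N, bond orders sum to 3 (valence 3) → 0 H
  atom 2: C, bond orders sum to 4 (valence 4) → 0 H
  atom 3: C, bond orders sum to 3 (valence 4) → 1 H
  atom 4: C, bond orders sum to 1 (valence 4) → 3 H
  atom 5: C, bond orders sum to 3 (valence 4) → 1 H
  atom 6: F (halogen, monovalent) → 0 H
  atom 7: C, bond orders sum to 2 (valence 4) → 2 H
  atom 8: C, bond orders sum to 4 (valence 4) → 0 H
  atom 9: C, bond orders sum to 4 (valence 4) → 0 H
  atom 10: O, bond orders sum to 2 (valence 2) → 0 H
  atom 11: N, bond orders sum to 1 (valence 3) → 2 H
  atom 12: C, bond orders sum to 4 (valence 4) → 0 H
  atom 13: Cl (halogen, monovalent) → 0 H
  atom 14: C, bond orders sum to 2 (valence 4) → 2 H
  atom 15: C, bond orders sum to 4 (valence 4) → 0 H
  atom 16: C, bond orders sum to 2 (valence 4) → 2 H
  atom 17: O, bond orders sum to 1 (valence 2) → 1 H
Totals → C:11, H:14, Cl:1, F:1, N:2, O:2.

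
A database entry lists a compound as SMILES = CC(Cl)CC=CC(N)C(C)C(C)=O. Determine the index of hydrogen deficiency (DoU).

2

Degree of unsaturation = (number of rings) + (number of π bonds).
Ring closures in the SMILES: 0.
π bonds: 2 double bonds (each 1 DoU) → 2 DoU from unsaturation.
Total DoU = 0 + 2 = 2.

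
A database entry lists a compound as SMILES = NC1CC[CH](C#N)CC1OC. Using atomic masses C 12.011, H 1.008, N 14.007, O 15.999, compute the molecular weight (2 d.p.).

First, the molecular formula is C8H14N2O (counting implicit H from valence).
  C: 8 × 12.011 = 96.088
  H: 14 × 1.008 = 14.112
  N: 2 × 14.007 = 28.014
  O: 1 × 15.999 = 15.999
Sum: 8×12.011 + 14×1.008 + 2×14.007 + 1×15.999 = 154.213 → 154.21 g/mol.

154.21 g/mol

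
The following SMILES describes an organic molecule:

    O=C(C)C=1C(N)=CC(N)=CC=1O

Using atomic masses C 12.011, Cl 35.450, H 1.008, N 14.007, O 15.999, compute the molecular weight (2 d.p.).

First, the molecular formula is C8H10N2O2 (counting implicit H from valence).
  C: 8 × 12.011 = 96.088
  H: 10 × 1.008 = 10.080
  N: 2 × 14.007 = 28.014
  O: 2 × 15.999 = 31.998
Sum: 8×12.011 + 10×1.008 + 2×14.007 + 2×15.999 = 166.180 → 166.18 g/mol.

166.18 g/mol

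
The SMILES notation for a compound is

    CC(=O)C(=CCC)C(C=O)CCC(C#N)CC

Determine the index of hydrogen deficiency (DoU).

5

Degree of unsaturation = (number of rings) + (number of π bonds).
Ring closures in the SMILES: 0.
π bonds: 3 double bonds (each 1 DoU), 1 triple bond (each 2 DoU) → 5 DoU from unsaturation.
Total DoU = 0 + 5 = 5.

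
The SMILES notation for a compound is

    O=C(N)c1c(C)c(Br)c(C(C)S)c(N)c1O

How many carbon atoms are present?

10

Count every carbon token in the SMILES (each C, including those in ring-closure positions and inside branches).
Carbon count: 10.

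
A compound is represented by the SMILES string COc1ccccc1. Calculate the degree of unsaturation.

4

Molecular formula: C7H8O.
DoU = (2C + 2 + N − H − X) / 2, where X is the halogen count and O/S are ignored.
    = (2·7 + 2 + 0 − 8 − 0) / 2 = 8 / 2 = 4.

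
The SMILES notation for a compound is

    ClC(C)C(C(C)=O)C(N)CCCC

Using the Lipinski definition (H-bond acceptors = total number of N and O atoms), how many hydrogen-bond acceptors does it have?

2

N atoms: 1; O atoms: 1.
Lipinski HBA = 1 + 1 = 2.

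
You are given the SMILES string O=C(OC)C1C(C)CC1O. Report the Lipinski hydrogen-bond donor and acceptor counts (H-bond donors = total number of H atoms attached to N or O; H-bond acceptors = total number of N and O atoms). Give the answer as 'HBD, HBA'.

Donors: find every N or O and count the H atoms it carries.
  atom 1 (O): bond orders sum to 2 → 0 H
  atom 3 (O): bond orders sum to 2 → 0 H
  atom 10 (O): bond orders sum to 1 → 1 H
Lipinski HBD = 1.
Acceptors: N atoms = 0, O atoms = 3 → HBA = 3.

1, 3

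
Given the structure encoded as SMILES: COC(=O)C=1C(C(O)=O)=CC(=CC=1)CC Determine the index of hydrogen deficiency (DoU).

Degree of unsaturation = (number of rings) + (number of π bonds).
Ring closures in the SMILES: 1.
π bonds: 5 double bonds (each 1 DoU) → 5 DoU from unsaturation.
Total DoU = 1 + 5 = 6.

6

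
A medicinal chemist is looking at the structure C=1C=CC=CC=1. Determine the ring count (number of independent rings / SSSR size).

In SMILES, each pair of matching ring-closure digits denotes one ring-closing bond; the number of such bonds equals the number of independent rings.
Ring-closure bonds here: 1.

1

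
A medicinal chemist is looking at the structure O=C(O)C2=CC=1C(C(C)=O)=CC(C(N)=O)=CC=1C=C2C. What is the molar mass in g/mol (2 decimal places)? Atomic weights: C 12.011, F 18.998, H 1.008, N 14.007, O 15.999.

271.27 g/mol

First, the molecular formula is C15H13NO4 (counting implicit H from valence).
  C: 15 × 12.011 = 180.165
  H: 13 × 1.008 = 13.104
  N: 1 × 14.007 = 14.007
  O: 4 × 15.999 = 63.996
Sum: 15×12.011 + 13×1.008 + 1×14.007 + 4×15.999 = 271.272 → 271.27 g/mol.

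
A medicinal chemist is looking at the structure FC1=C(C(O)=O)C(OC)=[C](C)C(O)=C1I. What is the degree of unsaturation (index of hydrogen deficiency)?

Molecular formula: C9H8FIO4.
DoU = (2C + 2 + N − H − X) / 2, where X is the halogen count and O/S are ignored.
    = (2·9 + 2 + 0 − 8 − 2) / 2 = 10 / 2 = 5.

5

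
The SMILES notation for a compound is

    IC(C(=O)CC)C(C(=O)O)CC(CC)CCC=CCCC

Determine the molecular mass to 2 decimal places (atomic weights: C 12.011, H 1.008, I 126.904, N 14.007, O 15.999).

First, the molecular formula is C17H29IO3 (counting implicit H from valence).
  C: 17 × 12.011 = 204.187
  H: 29 × 1.008 = 29.232
  I: 1 × 126.904 = 126.904
  O: 3 × 15.999 = 47.997
Sum: 17×12.011 + 29×1.008 + 1×126.904 + 3×15.999 = 408.320 → 408.32 g/mol.

408.32 g/mol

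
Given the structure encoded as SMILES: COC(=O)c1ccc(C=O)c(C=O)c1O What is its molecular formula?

C10H8O5

Walk through each heavy atom and fill implicit hydrogens from standard valence (C 4, N 3, O 2, S 2, halogen 1); for lowercase aromatic atoms, an aromatic c carries 1 H when it has two neighbours and 0 H with three, and aromatic n carries 0 H:
  atom 1: C, bond orders sum to 1 (valence 4) → 3 H
  atom 2: O, bond orders sum to 2 (valence 2) → 0 H
  atom 3: C, bond orders sum to 4 (valence 4) → 0 H
  atom 4: O, bond orders sum to 2 (valence 2) → 0 H
  atom 5: aromatic c, 3 neighbours → 0 H
  atom 6: aromatic c, 2 neighbours → 1 H
  atom 7: aromatic c, 2 neighbours → 1 H
  atom 8: aromatic c, 3 neighbours → 0 H
  atom 9: C, bond orders sum to 3 (valence 4) → 1 H
  atom 10: O, bond orders sum to 2 (valence 2) → 0 H
  atom 11: aromatic c, 3 neighbours → 0 H
  atom 12: C, bond orders sum to 3 (valence 4) → 1 H
  atom 13: O, bond orders sum to 2 (valence 2) → 0 H
  atom 14: aromatic c, 3 neighbours → 0 H
  atom 15: O, bond orders sum to 1 (valence 2) → 1 H
Totals → C:10, H:8, O:5.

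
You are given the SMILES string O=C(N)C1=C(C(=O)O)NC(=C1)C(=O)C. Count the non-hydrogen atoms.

14

Every atom symbol written in the SMILES (organic subset) is one heavy atom; implicit H are not written.
Heavy atoms by element → C:8, N:2, O:4.
Total: 14.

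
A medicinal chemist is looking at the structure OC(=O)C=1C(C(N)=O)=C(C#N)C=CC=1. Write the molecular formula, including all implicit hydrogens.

C9H6N2O3

Walk through each heavy atom and fill implicit hydrogens from standard valence (C 4, N 3, O 2, S 2, halogen 1):
  atom 1: O, bond orders sum to 1 (valence 2) → 1 H
  atom 2: C, bond orders sum to 4 (valence 4) → 0 H
  atom 3: O, bond orders sum to 2 (valence 2) → 0 H
  atom 4: C, bond orders sum to 4 (valence 4) → 0 H
  atom 5: C, bond orders sum to 4 (valence 4) → 0 H
  atom 6: C, bond orders sum to 4 (valence 4) → 0 H
  atom 7: N, bond orders sum to 1 (valence 3) → 2 H
  atom 8: O, bond orders sum to 2 (valence 2) → 0 H
  atom 9: C, bond orders sum to 4 (valence 4) → 0 H
  atom 10: C, bond orders sum to 4 (valence 4) → 0 H
  atom 11: N, bond orders sum to 3 (valence 3) → 0 H
  atom 12: C, bond orders sum to 3 (valence 4) → 1 H
  atom 13: C, bond orders sum to 3 (valence 4) → 1 H
  atom 14: C, bond orders sum to 3 (valence 4) → 1 H
Totals → C:9, H:6, N:2, O:3.
In Hill order: C9H6N2O3.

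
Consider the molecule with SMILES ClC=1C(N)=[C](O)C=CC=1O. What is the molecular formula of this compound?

Walk through each heavy atom and fill implicit hydrogens from standard valence (C 4, N 3, O 2, S 2, halogen 1):
  atom 1: Cl (halogen, monovalent) → 0 H
  atom 2: C, bond orders sum to 4 (valence 4) → 0 H
  atom 3: C, bond orders sum to 4 (valence 4) → 0 H
  atom 4: N, bond orders sum to 1 (valence 3) → 2 H
  atom 5: C with explicit H count 0
  atom 6: O, bond orders sum to 1 (valence 2) → 1 H
  atom 7: C, bond orders sum to 3 (valence 4) → 1 H
  atom 8: C, bond orders sum to 3 (valence 4) → 1 H
  atom 9: C, bond orders sum to 4 (valence 4) → 0 H
  atom 10: O, bond orders sum to 1 (valence 2) → 1 H
Totals → C:6, H:6, Cl:1, N:1, O:2.
In Hill order: C6H6ClNO2.

C6H6ClNO2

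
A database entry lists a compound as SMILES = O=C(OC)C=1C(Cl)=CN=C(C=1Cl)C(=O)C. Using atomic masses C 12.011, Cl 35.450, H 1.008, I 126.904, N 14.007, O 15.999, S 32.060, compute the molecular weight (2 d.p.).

First, the molecular formula is C9H7Cl2NO3 (counting implicit H from valence).
  C: 9 × 12.011 = 108.099
  Cl: 2 × 35.450 = 70.900
  H: 7 × 1.008 = 7.056
  N: 1 × 14.007 = 14.007
  O: 3 × 15.999 = 47.997
Sum: 9×12.011 + 2×35.450 + 7×1.008 + 1×14.007 + 3×15.999 = 248.059 → 248.06 g/mol.

248.06 g/mol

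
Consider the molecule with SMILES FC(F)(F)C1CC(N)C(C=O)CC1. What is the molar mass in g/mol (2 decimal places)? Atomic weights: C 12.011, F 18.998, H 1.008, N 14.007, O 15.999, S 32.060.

195.18 g/mol

First, the molecular formula is C8H12F3NO (counting implicit H from valence).
  C: 8 × 12.011 = 96.088
  F: 3 × 18.998 = 56.994
  H: 12 × 1.008 = 12.096
  N: 1 × 14.007 = 14.007
  O: 1 × 15.999 = 15.999
Sum: 8×12.011 + 3×18.998 + 12×1.008 + 1×14.007 + 1×15.999 = 195.184 → 195.18 g/mol.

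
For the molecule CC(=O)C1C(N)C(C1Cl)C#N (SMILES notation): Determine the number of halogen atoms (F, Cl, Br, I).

Halogen atoms appear at heavy-atom position 9 (1×Cl).
Other groups present: 1 ketone, 1 nitrile, 1 primary amine.
Halogen count: 1.

1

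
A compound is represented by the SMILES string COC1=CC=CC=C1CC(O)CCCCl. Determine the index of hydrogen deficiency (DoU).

Degree of unsaturation = (number of rings) + (number of π bonds).
Ring closures in the SMILES: 1.
π bonds: 3 double bonds (each 1 DoU) → 3 DoU from unsaturation.
Total DoU = 1 + 3 = 4.

4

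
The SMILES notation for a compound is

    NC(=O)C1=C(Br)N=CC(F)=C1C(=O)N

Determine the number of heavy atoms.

14

Every atom symbol written in the SMILES (organic subset) is one heavy atom; implicit H are not written.
Heavy atoms by element → Br:1, C:7, F:1, N:3, O:2.
Total: 14.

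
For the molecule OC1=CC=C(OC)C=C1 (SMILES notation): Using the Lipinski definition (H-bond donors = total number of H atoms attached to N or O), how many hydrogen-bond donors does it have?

1

Donors: find every N or O and count the H atoms it carries.
  atom 1 (O): bond orders sum to 1 → 1 H
  atom 6 (O): bond orders sum to 2 → 0 H
Lipinski HBD = 1.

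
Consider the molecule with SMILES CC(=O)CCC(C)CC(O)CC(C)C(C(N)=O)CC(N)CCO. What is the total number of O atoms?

Scan the SMILES for O atoms (remember two-letter symbols like Cl and Br are single atoms).
Oxygen count: 4.

4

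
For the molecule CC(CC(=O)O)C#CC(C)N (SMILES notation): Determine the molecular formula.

C8H13NO2

Walk through each heavy atom and fill implicit hydrogens from standard valence (C 4, N 3, O 2, S 2, halogen 1):
  atom 1: C, bond orders sum to 1 (valence 4) → 3 H
  atom 2: C, bond orders sum to 3 (valence 4) → 1 H
  atom 3: C, bond orders sum to 2 (valence 4) → 2 H
  atom 4: C, bond orders sum to 4 (valence 4) → 0 H
  atom 5: O, bond orders sum to 2 (valence 2) → 0 H
  atom 6: O, bond orders sum to 1 (valence 2) → 1 H
  atom 7: C, bond orders sum to 4 (valence 4) → 0 H
  atom 8: C, bond orders sum to 4 (valence 4) → 0 H
  atom 9: C, bond orders sum to 3 (valence 4) → 1 H
  atom 10: C, bond orders sum to 1 (valence 4) → 3 H
  atom 11: N, bond orders sum to 1 (valence 3) → 2 H
Totals → C:8, H:13, N:1, O:2.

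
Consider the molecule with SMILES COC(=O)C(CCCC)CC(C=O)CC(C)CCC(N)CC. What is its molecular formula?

C18H35NO3

Walk through each heavy atom and fill implicit hydrogens from standard valence (C 4, N 3, O 2, S 2, halogen 1):
  atom 1: C, bond orders sum to 1 (valence 4) → 3 H
  atom 2: O, bond orders sum to 2 (valence 2) → 0 H
  atom 3: C, bond orders sum to 4 (valence 4) → 0 H
  atom 4: O, bond orders sum to 2 (valence 2) → 0 H
  atom 5: C, bond orders sum to 3 (valence 4) → 1 H
  atom 6: C, bond orders sum to 2 (valence 4) → 2 H
  atom 7: C, bond orders sum to 2 (valence 4) → 2 H
  atom 8: C, bond orders sum to 2 (valence 4) → 2 H
  atom 9: C, bond orders sum to 1 (valence 4) → 3 H
  atom 10: C, bond orders sum to 2 (valence 4) → 2 H
  atom 11: C, bond orders sum to 3 (valence 4) → 1 H
  atom 12: C, bond orders sum to 3 (valence 4) → 1 H
  atom 13: O, bond orders sum to 2 (valence 2) → 0 H
  atom 14: C, bond orders sum to 2 (valence 4) → 2 H
  atom 15: C, bond orders sum to 3 (valence 4) → 1 H
  atom 16: C, bond orders sum to 1 (valence 4) → 3 H
  atom 17: C, bond orders sum to 2 (valence 4) → 2 H
  atom 18: C, bond orders sum to 2 (valence 4) → 2 H
  atom 19: C, bond orders sum to 3 (valence 4) → 1 H
  atom 20: N, bond orders sum to 1 (valence 3) → 2 H
  atom 21: C, bond orders sum to 2 (valence 4) → 2 H
  atom 22: C, bond orders sum to 1 (valence 4) → 3 H
Totals → C:18, H:35, N:1, O:3.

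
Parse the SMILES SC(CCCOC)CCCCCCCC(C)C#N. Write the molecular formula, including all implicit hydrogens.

C15H29NOS

Walk through each heavy atom and fill implicit hydrogens from standard valence (C 4, N 3, O 2, S 2, halogen 1):
  atom 1: S, bond orders sum to 1 (valence 2) → 1 H
  atom 2: C, bond orders sum to 3 (valence 4) → 1 H
  atom 3: C, bond orders sum to 2 (valence 4) → 2 H
  atom 4: C, bond orders sum to 2 (valence 4) → 2 H
  atom 5: C, bond orders sum to 2 (valence 4) → 2 H
  atom 6: O, bond orders sum to 2 (valence 2) → 0 H
  atom 7: C, bond orders sum to 1 (valence 4) → 3 H
  atom 8: C, bond orders sum to 2 (valence 4) → 2 H
  atom 9: C, bond orders sum to 2 (valence 4) → 2 H
  atom 10: C, bond orders sum to 2 (valence 4) → 2 H
  atom 11: C, bond orders sum to 2 (valence 4) → 2 H
  atom 12: C, bond orders sum to 2 (valence 4) → 2 H
  atom 13: C, bond orders sum to 2 (valence 4) → 2 H
  atom 14: C, bond orders sum to 2 (valence 4) → 2 H
  atom 15: C, bond orders sum to 3 (valence 4) → 1 H
  atom 16: C, bond orders sum to 1 (valence 4) → 3 H
  atom 17: C, bond orders sum to 4 (valence 4) → 0 H
  atom 18: N, bond orders sum to 3 (valence 3) → 0 H
Totals → C:15, H:29, N:1, O:1, S:1.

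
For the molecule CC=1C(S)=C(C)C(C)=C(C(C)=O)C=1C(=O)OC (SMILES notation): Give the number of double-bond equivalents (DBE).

6

Molecular formula: C13H16O3S.
DoU = (2C + 2 + N − H − X) / 2, where X is the halogen count and O/S are ignored.
    = (2·13 + 2 + 0 − 16 − 0) / 2 = 12 / 2 = 6.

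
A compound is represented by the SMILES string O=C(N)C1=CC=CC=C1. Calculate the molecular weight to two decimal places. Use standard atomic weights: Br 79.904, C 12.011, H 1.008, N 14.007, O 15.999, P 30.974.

121.14 g/mol

First, the molecular formula is C7H7NO (counting implicit H from valence).
  C: 7 × 12.011 = 84.077
  H: 7 × 1.008 = 7.056
  N: 1 × 14.007 = 14.007
  O: 1 × 15.999 = 15.999
Sum: 7×12.011 + 7×1.008 + 1×14.007 + 1×15.999 = 121.139 → 121.14 g/mol.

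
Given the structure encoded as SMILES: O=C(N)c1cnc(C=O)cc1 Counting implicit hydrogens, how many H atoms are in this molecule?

6

Walk through each heavy atom and fill implicit hydrogens from standard valence (C 4, N 3, O 2, S 2, halogen 1); for lowercase aromatic atoms, an aromatic c carries 1 H when it has two neighbours and 0 H with three, and aromatic n carries 0 H:
  atom 1: O, bond orders sum to 2 (valence 2) → 0 H
  atom 2: C, bond orders sum to 4 (valence 4) → 0 H
  atom 3: N, bond orders sum to 1 (valence 3) → 2 H
  atom 4: aromatic c, 3 neighbours → 0 H
  atom 5: aromatic c, 2 neighbours → 1 H
  atom 6: aromatic n, 2 neighbours → 0 H
  atom 7: aromatic c, 3 neighbours → 0 H
  atom 8: C, bond orders sum to 3 (valence 4) → 1 H
  atom 9: O, bond orders sum to 2 (valence 2) → 0 H
  atom 10: aromatic c, 2 neighbours → 1 H
  atom 11: aromatic c, 2 neighbours → 1 H
Total hydrogens: 6.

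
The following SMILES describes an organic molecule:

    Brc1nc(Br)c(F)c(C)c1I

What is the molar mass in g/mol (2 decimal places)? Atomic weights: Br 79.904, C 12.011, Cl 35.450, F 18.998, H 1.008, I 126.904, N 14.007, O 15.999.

First, the molecular formula is C6H3Br2FIN (counting implicit H from valence).
  Br: 2 × 79.904 = 159.808
  C: 6 × 12.011 = 72.066
  F: 1 × 18.998 = 18.998
  H: 3 × 1.008 = 3.024
  I: 1 × 126.904 = 126.904
  N: 1 × 14.007 = 14.007
Sum: 2×79.904 + 6×12.011 + 1×18.998 + 3×1.008 + 1×126.904 + 1×14.007 = 394.807 → 394.81 g/mol.

394.81 g/mol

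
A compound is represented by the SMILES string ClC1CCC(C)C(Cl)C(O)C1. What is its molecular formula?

C8H14Cl2O

Walk through each heavy atom and fill implicit hydrogens from standard valence (C 4, N 3, O 2, S 2, halogen 1):
  atom 1: Cl (halogen, monovalent) → 0 H
  atom 2: C, bond orders sum to 3 (valence 4) → 1 H
  atom 3: C, bond orders sum to 2 (valence 4) → 2 H
  atom 4: C, bond orders sum to 2 (valence 4) → 2 H
  atom 5: C, bond orders sum to 3 (valence 4) → 1 H
  atom 6: C, bond orders sum to 1 (valence 4) → 3 H
  atom 7: C, bond orders sum to 3 (valence 4) → 1 H
  atom 8: Cl (halogen, monovalent) → 0 H
  atom 9: C, bond orders sum to 3 (valence 4) → 1 H
  atom 10: O, bond orders sum to 1 (valence 2) → 1 H
  atom 11: C, bond orders sum to 2 (valence 4) → 2 H
Totals → C:8, H:14, Cl:2, O:1.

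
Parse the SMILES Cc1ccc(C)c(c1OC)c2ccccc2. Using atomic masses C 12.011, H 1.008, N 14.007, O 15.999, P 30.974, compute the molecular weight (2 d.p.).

First, the molecular formula is C15H16O (counting implicit H from valence).
  C: 15 × 12.011 = 180.165
  H: 16 × 1.008 = 16.128
  O: 1 × 15.999 = 15.999
Sum: 15×12.011 + 16×1.008 + 1×15.999 = 212.292 → 212.29 g/mol.

212.29 g/mol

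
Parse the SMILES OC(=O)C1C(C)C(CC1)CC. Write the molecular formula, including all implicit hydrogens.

C9H16O2

Walk through each heavy atom and fill implicit hydrogens from standard valence (C 4, N 3, O 2, S 2, halogen 1):
  atom 1: O, bond orders sum to 1 (valence 2) → 1 H
  atom 2: C, bond orders sum to 4 (valence 4) → 0 H
  atom 3: O, bond orders sum to 2 (valence 2) → 0 H
  atom 4: C, bond orders sum to 3 (valence 4) → 1 H
  atom 5: C, bond orders sum to 3 (valence 4) → 1 H
  atom 6: C, bond orders sum to 1 (valence 4) → 3 H
  atom 7: C, bond orders sum to 3 (valence 4) → 1 H
  atom 8: C, bond orders sum to 2 (valence 4) → 2 H
  atom 9: C, bond orders sum to 2 (valence 4) → 2 H
  atom 10: C, bond orders sum to 2 (valence 4) → 2 H
  atom 11: C, bond orders sum to 1 (valence 4) → 3 H
Totals → C:9, H:16, O:2.
In Hill order: C9H16O2.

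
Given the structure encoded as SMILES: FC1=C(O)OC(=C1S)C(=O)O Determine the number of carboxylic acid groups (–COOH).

1

The carboxylic acid motif appears at heavy-atom position 9 in the SMILES.
Other groups present: 1 hydroxyl, 1 thiol.
Carboxylic acid count: 1.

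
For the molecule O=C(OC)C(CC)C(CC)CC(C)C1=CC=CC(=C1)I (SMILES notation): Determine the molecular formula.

Walk through each heavy atom and fill implicit hydrogens from standard valence (C 4, N 3, O 2, S 2, halogen 1):
  atom 1: O, bond orders sum to 2 (valence 2) → 0 H
  atom 2: C, bond orders sum to 4 (valence 4) → 0 H
  atom 3: O, bond orders sum to 2 (valence 2) → 0 H
  atom 4: C, bond orders sum to 1 (valence 4) → 3 H
  atom 5: C, bond orders sum to 3 (valence 4) → 1 H
  atom 6: C, bond orders sum to 2 (valence 4) → 2 H
  atom 7: C, bond orders sum to 1 (valence 4) → 3 H
  atom 8: C, bond orders sum to 3 (valence 4) → 1 H
  atom 9: C, bond orders sum to 2 (valence 4) → 2 H
  atom 10: C, bond orders sum to 1 (valence 4) → 3 H
  atom 11: C, bond orders sum to 2 (valence 4) → 2 H
  atom 12: C, bond orders sum to 3 (valence 4) → 1 H
  atom 13: C, bond orders sum to 1 (valence 4) → 3 H
  atom 14: C, bond orders sum to 4 (valence 4) → 0 H
  atom 15: C, bond orders sum to 3 (valence 4) → 1 H
  atom 16: C, bond orders sum to 3 (valence 4) → 1 H
  atom 17: C, bond orders sum to 3 (valence 4) → 1 H
  atom 18: C, bond orders sum to 4 (valence 4) → 0 H
  atom 19: C, bond orders sum to 3 (valence 4) → 1 H
  atom 20: I (halogen, monovalent) → 0 H
Totals → C:17, H:25, I:1, O:2.

C17H25IO2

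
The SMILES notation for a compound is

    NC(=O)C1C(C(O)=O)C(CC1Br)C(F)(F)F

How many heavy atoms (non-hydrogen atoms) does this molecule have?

Every atom symbol written in the SMILES (organic subset) is one heavy atom; implicit H are not written.
Heavy atoms by element → Br:1, C:8, F:3, N:1, O:3.
Total: 16.

16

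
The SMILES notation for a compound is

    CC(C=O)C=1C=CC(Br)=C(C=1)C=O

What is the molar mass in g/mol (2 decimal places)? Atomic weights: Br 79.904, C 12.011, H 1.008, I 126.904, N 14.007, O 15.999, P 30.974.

241.08 g/mol

First, the molecular formula is C10H9BrO2 (counting implicit H from valence).
  Br: 1 × 79.904 = 79.904
  C: 10 × 12.011 = 120.110
  H: 9 × 1.008 = 9.072
  O: 2 × 15.999 = 31.998
Sum: 1×79.904 + 10×12.011 + 9×1.008 + 2×15.999 = 241.084 → 241.08 g/mol.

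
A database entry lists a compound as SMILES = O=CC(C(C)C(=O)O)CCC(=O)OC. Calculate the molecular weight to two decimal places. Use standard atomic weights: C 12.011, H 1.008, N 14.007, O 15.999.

202.21 g/mol

First, the molecular formula is C9H14O5 (counting implicit H from valence).
  C: 9 × 12.011 = 108.099
  H: 14 × 1.008 = 14.112
  O: 5 × 15.999 = 79.995
Sum: 9×12.011 + 14×1.008 + 5×15.999 = 202.206 → 202.21 g/mol.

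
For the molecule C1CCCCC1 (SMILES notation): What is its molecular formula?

C6H12

Walk through each heavy atom and fill implicit hydrogens from standard valence (C 4, N 3, O 2, S 2, halogen 1):
  atom 1: C, bond orders sum to 2 (valence 4) → 2 H
  atom 2: C, bond orders sum to 2 (valence 4) → 2 H
  atom 3: C, bond orders sum to 2 (valence 4) → 2 H
  atom 4: C, bond orders sum to 2 (valence 4) → 2 H
  atom 5: C, bond orders sum to 2 (valence 4) → 2 H
  atom 6: C, bond orders sum to 2 (valence 4) → 2 H
Totals → C:6, H:12.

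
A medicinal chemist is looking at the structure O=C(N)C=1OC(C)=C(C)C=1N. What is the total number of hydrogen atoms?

Walk through each heavy atom and fill implicit hydrogens from standard valence (C 4, N 3, O 2, S 2, halogen 1):
  atom 1: O, bond orders sum to 2 (valence 2) → 0 H
  atom 2: C, bond orders sum to 4 (valence 4) → 0 H
  atom 3: N, bond orders sum to 1 (valence 3) → 2 H
  atom 4: C, bond orders sum to 4 (valence 4) → 0 H
  atom 5: O, bond orders sum to 2 (valence 2) → 0 H
  atom 6: C, bond orders sum to 4 (valence 4) → 0 H
  atom 7: C, bond orders sum to 1 (valence 4) → 3 H
  atom 8: C, bond orders sum to 4 (valence 4) → 0 H
  atom 9: C, bond orders sum to 1 (valence 4) → 3 H
  atom 10: C, bond orders sum to 4 (valence 4) → 0 H
  atom 11: N, bond orders sum to 1 (valence 3) → 2 H
Total hydrogens: 10.

10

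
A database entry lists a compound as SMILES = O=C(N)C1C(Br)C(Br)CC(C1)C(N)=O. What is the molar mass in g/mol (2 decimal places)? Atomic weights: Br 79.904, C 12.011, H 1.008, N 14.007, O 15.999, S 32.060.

328.00 g/mol

First, the molecular formula is C8H12Br2N2O2 (counting implicit H from valence).
  Br: 2 × 79.904 = 159.808
  C: 8 × 12.011 = 96.088
  H: 12 × 1.008 = 12.096
  N: 2 × 14.007 = 28.014
  O: 2 × 15.999 = 31.998
Sum: 2×79.904 + 8×12.011 + 12×1.008 + 2×14.007 + 2×15.999 = 328.004 → 328.00 g/mol.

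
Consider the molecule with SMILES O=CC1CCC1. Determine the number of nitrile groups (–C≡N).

Scan the SMILES for the nitrile motif — none present.
Groups that are present: 1 aldehyde.

0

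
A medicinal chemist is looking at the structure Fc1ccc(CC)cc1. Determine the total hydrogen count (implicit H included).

Walk through each heavy atom and fill implicit hydrogens from standard valence (C 4, N 3, O 2, S 2, halogen 1); for lowercase aromatic atoms, an aromatic c carries 1 H when it has two neighbours and 0 H with three, and aromatic n carries 0 H:
  atom 1: F (halogen, monovalent) → 0 H
  atom 2: aromatic c, 3 neighbours → 0 H
  atom 3: aromatic c, 2 neighbours → 1 H
  atom 4: aromatic c, 2 neighbours → 1 H
  atom 5: aromatic c, 3 neighbours → 0 H
  atom 6: C, bond orders sum to 2 (valence 4) → 2 H
  atom 7: C, bond orders sum to 1 (valence 4) → 3 H
  atom 8: aromatic c, 2 neighbours → 1 H
  atom 9: aromatic c, 2 neighbours → 1 H
Total hydrogens: 9.

9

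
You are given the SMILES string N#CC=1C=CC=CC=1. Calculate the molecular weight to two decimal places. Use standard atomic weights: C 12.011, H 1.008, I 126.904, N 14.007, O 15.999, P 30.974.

First, the molecular formula is C7H5N (counting implicit H from valence).
  C: 7 × 12.011 = 84.077
  H: 5 × 1.008 = 5.040
  N: 1 × 14.007 = 14.007
Sum: 7×12.011 + 5×1.008 + 1×14.007 = 103.124 → 103.12 g/mol.

103.12 g/mol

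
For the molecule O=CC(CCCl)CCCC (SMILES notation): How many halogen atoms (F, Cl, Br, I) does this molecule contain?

1

Halogen atoms appear at heavy-atom position 6 (1×Cl).
Other groups present: 1 aldehyde.
Halogen count: 1.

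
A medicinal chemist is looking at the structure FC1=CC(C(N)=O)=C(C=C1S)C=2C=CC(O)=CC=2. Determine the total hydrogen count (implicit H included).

10

Walk through each heavy atom and fill implicit hydrogens from standard valence (C 4, N 3, O 2, S 2, halogen 1):
  atom 1: F (halogen, monovalent) → 0 H
  atom 2: C, bond orders sum to 4 (valence 4) → 0 H
  atom 3: C, bond orders sum to 3 (valence 4) → 1 H
  atom 4: C, bond orders sum to 4 (valence 4) → 0 H
  atom 5: C, bond orders sum to 4 (valence 4) → 0 H
  atom 6: N, bond orders sum to 1 (valence 3) → 2 H
  atom 7: O, bond orders sum to 2 (valence 2) → 0 H
  atom 8: C, bond orders sum to 4 (valence 4) → 0 H
  atom 9: C, bond orders sum to 3 (valence 4) → 1 H
  atom 10: C, bond orders sum to 4 (valence 4) → 0 H
  atom 11: S, bond orders sum to 1 (valence 2) → 1 H
  atom 12: C, bond orders sum to 4 (valence 4) → 0 H
  atom 13: C, bond orders sum to 3 (valence 4) → 1 H
  atom 14: C, bond orders sum to 3 (valence 4) → 1 H
  atom 15: C, bond orders sum to 4 (valence 4) → 0 H
  atom 16: O, bond orders sum to 1 (valence 2) → 1 H
  atom 17: C, bond orders sum to 3 (valence 4) → 1 H
  atom 18: C, bond orders sum to 3 (valence 4) → 1 H
Total hydrogens: 10.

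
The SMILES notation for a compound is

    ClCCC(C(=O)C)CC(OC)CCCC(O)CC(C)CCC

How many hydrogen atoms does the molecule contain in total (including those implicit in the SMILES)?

35

Walk through each heavy atom and fill implicit hydrogens from standard valence (C 4, N 3, O 2, S 2, halogen 1):
  atom 1: Cl (halogen, monovalent) → 0 H
  atom 2: C, bond orders sum to 2 (valence 4) → 2 H
  atom 3: C, bond orders sum to 2 (valence 4) → 2 H
  atom 4: C, bond orders sum to 3 (valence 4) → 1 H
  atom 5: C, bond orders sum to 4 (valence 4) → 0 H
  atom 6: O, bond orders sum to 2 (valence 2) → 0 H
  atom 7: C, bond orders sum to 1 (valence 4) → 3 H
  atom 8: C, bond orders sum to 2 (valence 4) → 2 H
  atom 9: C, bond orders sum to 3 (valence 4) → 1 H
  atom 10: O, bond orders sum to 2 (valence 2) → 0 H
  atom 11: C, bond orders sum to 1 (valence 4) → 3 H
  atom 12: C, bond orders sum to 2 (valence 4) → 2 H
  atom 13: C, bond orders sum to 2 (valence 4) → 2 H
  atom 14: C, bond orders sum to 2 (valence 4) → 2 H
  atom 15: C, bond orders sum to 3 (valence 4) → 1 H
  atom 16: O, bond orders sum to 1 (valence 2) → 1 H
  atom 17: C, bond orders sum to 2 (valence 4) → 2 H
  atom 18: C, bond orders sum to 3 (valence 4) → 1 H
  atom 19: C, bond orders sum to 1 (valence 4) → 3 H
  atom 20: C, bond orders sum to 2 (valence 4) → 2 H
  atom 21: C, bond orders sum to 2 (valence 4) → 2 H
  atom 22: C, bond orders sum to 1 (valence 4) → 3 H
Total hydrogens: 35.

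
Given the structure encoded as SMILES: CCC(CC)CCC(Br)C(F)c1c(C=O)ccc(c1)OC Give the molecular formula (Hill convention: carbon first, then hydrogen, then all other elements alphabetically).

C17H24BrFO2

Walk through each heavy atom and fill implicit hydrogens from standard valence (C 4, N 3, O 2, S 2, halogen 1); for lowercase aromatic atoms, an aromatic c carries 1 H when it has two neighbours and 0 H with three, and aromatic n carries 0 H:
  atom 1: C, bond orders sum to 1 (valence 4) → 3 H
  atom 2: C, bond orders sum to 2 (valence 4) → 2 H
  atom 3: C, bond orders sum to 3 (valence 4) → 1 H
  atom 4: C, bond orders sum to 2 (valence 4) → 2 H
  atom 5: C, bond orders sum to 1 (valence 4) → 3 H
  atom 6: C, bond orders sum to 2 (valence 4) → 2 H
  atom 7: C, bond orders sum to 2 (valence 4) → 2 H
  atom 8: C, bond orders sum to 3 (valence 4) → 1 H
  atom 9: Br (halogen, monovalent) → 0 H
  atom 10: C, bond orders sum to 3 (valence 4) → 1 H
  atom 11: F (halogen, monovalent) → 0 H
  atom 12: aromatic c, 3 neighbours → 0 H
  atom 13: aromatic c, 3 neighbours → 0 H
  atom 14: C, bond orders sum to 3 (valence 4) → 1 H
  atom 15: O, bond orders sum to 2 (valence 2) → 0 H
  atom 16: aromatic c, 2 neighbours → 1 H
  atom 17: aromatic c, 2 neighbours → 1 H
  atom 18: aromatic c, 3 neighbours → 0 H
  atom 19: aromatic c, 2 neighbours → 1 H
  atom 20: O, bond orders sum to 2 (valence 2) → 0 H
  atom 21: C, bond orders sum to 1 (valence 4) → 3 H
Totals → C:17, H:24, Br:1, F:1, O:2.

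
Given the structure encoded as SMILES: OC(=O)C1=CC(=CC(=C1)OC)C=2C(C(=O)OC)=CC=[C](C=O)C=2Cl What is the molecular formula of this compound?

Walk through each heavy atom and fill implicit hydrogens from standard valence (C 4, N 3, O 2, S 2, halogen 1):
  atom 1: O, bond orders sum to 1 (valence 2) → 1 H
  atom 2: C, bond orders sum to 4 (valence 4) → 0 H
  atom 3: O, bond orders sum to 2 (valence 2) → 0 H
  atom 4: C, bond orders sum to 4 (valence 4) → 0 H
  atom 5: C, bond orders sum to 3 (valence 4) → 1 H
  atom 6: C, bond orders sum to 4 (valence 4) → 0 H
  atom 7: C, bond orders sum to 3 (valence 4) → 1 H
  atom 8: C, bond orders sum to 4 (valence 4) → 0 H
  atom 9: C, bond orders sum to 3 (valence 4) → 1 H
  atom 10: O, bond orders sum to 2 (valence 2) → 0 H
  atom 11: C, bond orders sum to 1 (valence 4) → 3 H
  atom 12: C, bond orders sum to 4 (valence 4) → 0 H
  atom 13: C, bond orders sum to 4 (valence 4) → 0 H
  atom 14: C, bond orders sum to 4 (valence 4) → 0 H
  atom 15: O, bond orders sum to 2 (valence 2) → 0 H
  atom 16: O, bond orders sum to 2 (valence 2) → 0 H
  atom 17: C, bond orders sum to 1 (valence 4) → 3 H
  atom 18: C, bond orders sum to 3 (valence 4) → 1 H
  atom 19: C, bond orders sum to 3 (valence 4) → 1 H
  atom 20: C with explicit H count 0
  atom 21: C, bond orders sum to 3 (valence 4) → 1 H
  atom 22: O, bond orders sum to 2 (valence 2) → 0 H
  atom 23: C, bond orders sum to 4 (valence 4) → 0 H
  atom 24: Cl (halogen, monovalent) → 0 H
Totals → C:17, H:13, Cl:1, O:6.
In Hill order: C17H13ClO6.

C17H13ClO6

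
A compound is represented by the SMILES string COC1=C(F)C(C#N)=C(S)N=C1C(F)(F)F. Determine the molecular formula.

Walk through each heavy atom and fill implicit hydrogens from standard valence (C 4, N 3, O 2, S 2, halogen 1):
  atom 1: C, bond orders sum to 1 (valence 4) → 3 H
  atom 2: O, bond orders sum to 2 (valence 2) → 0 H
  atom 3: C, bond orders sum to 4 (valence 4) → 0 H
  atom 4: C, bond orders sum to 4 (valence 4) → 0 H
  atom 5: F (halogen, monovalent) → 0 H
  atom 6: C, bond orders sum to 4 (valence 4) → 0 H
  atom 7: C, bond orders sum to 4 (valence 4) → 0 H
  atom 8: N, bond orders sum to 3 (valence 3) → 0 H
  atom 9: C, bond orders sum to 4 (valence 4) → 0 H
  atom 10: S, bond orders sum to 1 (valence 2) → 1 H
  atom 11: N, bond orders sum to 3 (valence 3) → 0 H
  atom 12: C, bond orders sum to 4 (valence 4) → 0 H
  atom 13: C, bond orders sum to 4 (valence 4) → 0 H
  atom 14: F (halogen, monovalent) → 0 H
  atom 15: F (halogen, monovalent) → 0 H
  atom 16: F (halogen, monovalent) → 0 H
Totals → C:8, H:4, F:4, N:2, O:1, S:1.

C8H4F4N2OS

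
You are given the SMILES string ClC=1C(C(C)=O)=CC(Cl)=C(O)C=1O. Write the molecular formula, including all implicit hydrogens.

C8H6Cl2O3

Walk through each heavy atom and fill implicit hydrogens from standard valence (C 4, N 3, O 2, S 2, halogen 1):
  atom 1: Cl (halogen, monovalent) → 0 H
  atom 2: C, bond orders sum to 4 (valence 4) → 0 H
  atom 3: C, bond orders sum to 4 (valence 4) → 0 H
  atom 4: C, bond orders sum to 4 (valence 4) → 0 H
  atom 5: C, bond orders sum to 1 (valence 4) → 3 H
  atom 6: O, bond orders sum to 2 (valence 2) → 0 H
  atom 7: C, bond orders sum to 3 (valence 4) → 1 H
  atom 8: C, bond orders sum to 4 (valence 4) → 0 H
  atom 9: Cl (halogen, monovalent) → 0 H
  atom 10: C, bond orders sum to 4 (valence 4) → 0 H
  atom 11: O, bond orders sum to 1 (valence 2) → 1 H
  atom 12: C, bond orders sum to 4 (valence 4) → 0 H
  atom 13: O, bond orders sum to 1 (valence 2) → 1 H
Totals → C:8, H:6, Cl:2, O:3.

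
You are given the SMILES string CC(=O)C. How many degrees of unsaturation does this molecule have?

1

Degree of unsaturation = (number of rings) + (number of π bonds).
Ring closures in the SMILES: 0.
π bonds: 1 double bond (each 1 DoU) → 1 DoU from unsaturation.
Total DoU = 0 + 1 = 1.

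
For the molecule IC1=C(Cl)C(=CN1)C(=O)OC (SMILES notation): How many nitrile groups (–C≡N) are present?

Scan the SMILES for the nitrile motif — none present.
Groups that are present: 1 ester.

0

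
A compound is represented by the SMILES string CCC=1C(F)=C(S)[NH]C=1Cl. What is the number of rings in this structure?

In SMILES, each pair of matching ring-closure digits denotes one ring-closing bond; the number of such bonds equals the number of independent rings.
Ring-closure bonds here: 1.

1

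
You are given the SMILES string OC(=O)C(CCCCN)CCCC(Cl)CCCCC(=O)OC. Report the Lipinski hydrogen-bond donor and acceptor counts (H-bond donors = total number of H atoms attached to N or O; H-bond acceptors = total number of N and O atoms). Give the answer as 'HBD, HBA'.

Donors: find every N or O and count the H atoms it carries.
  atom 1 (O): bond orders sum to 1 → 1 H
  atom 3 (O): bond orders sum to 2 → 0 H
  atom 9 (N): bond orders sum to 1 → 2 H
  atom 20 (O): bond orders sum to 2 → 0 H
  atom 21 (O): bond orders sum to 2 → 0 H
Lipinski HBD = 3.
Acceptors: N atoms = 1, O atoms = 4 → HBA = 5.

3, 5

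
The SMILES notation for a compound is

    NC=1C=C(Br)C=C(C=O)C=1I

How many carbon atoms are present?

Count every carbon token in the SMILES (each C, including those in ring-closure positions and inside branches).
Carbon count: 7.

7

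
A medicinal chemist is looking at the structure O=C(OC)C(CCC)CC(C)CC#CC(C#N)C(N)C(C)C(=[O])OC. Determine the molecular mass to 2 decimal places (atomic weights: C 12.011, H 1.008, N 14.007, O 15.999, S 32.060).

350.46 g/mol

First, the molecular formula is C19H30N2O4 (counting implicit H from valence).
  C: 19 × 12.011 = 228.209
  H: 30 × 1.008 = 30.240
  N: 2 × 14.007 = 28.014
  O: 4 × 15.999 = 63.996
Sum: 19×12.011 + 30×1.008 + 2×14.007 + 4×15.999 = 350.459 → 350.46 g/mol.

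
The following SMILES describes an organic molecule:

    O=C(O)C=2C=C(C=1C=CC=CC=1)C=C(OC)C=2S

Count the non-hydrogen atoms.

18

Every atom symbol written in the SMILES (organic subset) is one heavy atom; implicit H are not written.
Heavy atoms by element → C:14, O:3, S:1.
Total: 18.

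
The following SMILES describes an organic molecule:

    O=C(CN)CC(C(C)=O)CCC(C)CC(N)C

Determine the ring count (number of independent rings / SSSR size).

In SMILES, each pair of matching ring-closure digits denotes one ring-closing bond; the number of such bonds equals the number of independent rings.
Ring-closure bonds here: 0.

0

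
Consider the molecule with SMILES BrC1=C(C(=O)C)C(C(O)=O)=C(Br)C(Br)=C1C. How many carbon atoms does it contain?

10

Count every carbon token in the SMILES (each C, including those in ring-closure positions and inside branches).
Carbon count: 10.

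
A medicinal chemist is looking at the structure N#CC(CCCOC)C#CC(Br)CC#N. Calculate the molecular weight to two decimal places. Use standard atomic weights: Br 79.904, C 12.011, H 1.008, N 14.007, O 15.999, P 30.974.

269.14 g/mol

First, the molecular formula is C11H13BrN2O (counting implicit H from valence).
  Br: 1 × 79.904 = 79.904
  C: 11 × 12.011 = 132.121
  H: 13 × 1.008 = 13.104
  N: 2 × 14.007 = 28.014
  O: 1 × 15.999 = 15.999
Sum: 1×79.904 + 11×12.011 + 13×1.008 + 2×14.007 + 1×15.999 = 269.142 → 269.14 g/mol.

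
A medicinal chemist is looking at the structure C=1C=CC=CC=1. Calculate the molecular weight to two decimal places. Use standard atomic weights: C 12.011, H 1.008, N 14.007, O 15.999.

First, the molecular formula is C6H6 (counting implicit H from valence).
  C: 6 × 12.011 = 72.066
  H: 6 × 1.008 = 6.048
Sum: 6×12.011 + 6×1.008 = 78.114 → 78.11 g/mol.

78.11 g/mol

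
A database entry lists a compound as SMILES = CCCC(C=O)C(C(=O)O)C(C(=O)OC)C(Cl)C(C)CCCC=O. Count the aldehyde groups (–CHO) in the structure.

The aldehyde motif appears at heavy-atom positions 5, 23 in the SMILES.
Other groups present: 1 carboxylic acid, 1 ester.
Aldehyde count: 2.

2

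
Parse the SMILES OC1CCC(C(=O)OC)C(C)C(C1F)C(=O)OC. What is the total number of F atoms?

1

Scan the SMILES for F atoms (remember two-letter symbols like Cl and Br are single atoms).
Fluorine count: 1.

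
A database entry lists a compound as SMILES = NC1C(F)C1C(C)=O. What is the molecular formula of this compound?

Walk through each heavy atom and fill implicit hydrogens from standard valence (C 4, N 3, O 2, S 2, halogen 1):
  atom 1: N, bond orders sum to 1 (valence 3) → 2 H
  atom 2: C, bond orders sum to 3 (valence 4) → 1 H
  atom 3: C, bond orders sum to 3 (valence 4) → 1 H
  atom 4: F (halogen, monovalent) → 0 H
  atom 5: C, bond orders sum to 3 (valence 4) → 1 H
  atom 6: C, bond orders sum to 4 (valence 4) → 0 H
  atom 7: C, bond orders sum to 1 (valence 4) → 3 H
  atom 8: O, bond orders sum to 2 (valence 2) → 0 H
Totals → C:5, H:8, F:1, N:1, O:1.
In Hill order: C5H8FNO.

C5H8FNO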